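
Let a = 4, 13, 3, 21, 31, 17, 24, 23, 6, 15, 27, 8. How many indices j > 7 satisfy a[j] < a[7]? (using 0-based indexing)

The element at index 7 is 23.
Elements after it: 6, 15, 27, 8
Those smaller than 23: 6, 15, 8

3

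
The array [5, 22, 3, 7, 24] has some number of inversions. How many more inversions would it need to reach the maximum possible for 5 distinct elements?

Maximum inversions for 5 distinct elements is C(5, 2) = 5·4/2 = 10.
Current inversions — for each element, count later smaller elements:
5: 1
22: 2
3: 0
7: 0
24: 0
Current total: 1 + 2 + 0 + 0 + 0 = 3
Shortfall: 10 − 3 = 7

7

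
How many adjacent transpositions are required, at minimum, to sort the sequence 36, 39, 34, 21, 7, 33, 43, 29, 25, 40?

Each adjacent swap fixes exactly one inversion, so the minimum swap count equals the number of inversions.
Count inversions — for each element, later elements that are smaller:
36: 34, 21, 7, 33, 29, 25 → 6
39: 34, 21, 7, 33, 29, 25 → 6
34: 21, 7, 33, 29, 25 → 5
21: 7 → 1
7: none → 0
33: 29, 25 → 2
43: 29, 25, 40 → 3
29: 25 → 1
25: none → 0
40: none → 0
Total inversions: 6 + 6 + 5 + 1 + 0 + 2 + 3 + 1 + 0 + 0 = 24

24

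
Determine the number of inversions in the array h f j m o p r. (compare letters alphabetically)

1

Inversion pairs (indices are 1-based):
(1,2): h > f
That's 1 pair.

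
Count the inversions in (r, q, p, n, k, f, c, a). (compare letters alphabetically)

Sweep left to right; for each value list the smaller values that follow it:
r: 7
q: 6
p: 5
n: 4
k: 3
f: 2
c: 1
a: 0
Sum: 7 + 6 + 5 + 4 + 3 + 2 + 1 + 0 = 28

28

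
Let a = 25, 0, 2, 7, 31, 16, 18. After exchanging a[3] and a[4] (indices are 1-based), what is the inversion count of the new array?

8 inversions

Positions 3 and 4 hold 2 and 7; after swapping, the array is [25, 0, 7, 2, 31, 16, 18].
Count, for each position, how many later elements it exceeds:
25: 5
0: 0
7: 1
2: 0
31: 2
16: 0
18: 0
Sum: 5 + 0 + 1 + 0 + 2 + 0 + 0 = 8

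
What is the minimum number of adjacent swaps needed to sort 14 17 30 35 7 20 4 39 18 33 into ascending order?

18

Minimum adjacent swaps = number of inversions (each swap of adjacent out-of-order elements removes one inversion and no swap can remove more).
Count inversions — for each element, later elements that are smaller:
14: 7, 4 → 2
17: 7, 4 → 2
30: 7, 20, 4, 18 → 4
35: 7, 20, 4, 18, 33 → 5
7: 4 → 1
20: 4, 18 → 2
4: none → 0
39: 18, 33 → 2
18: none → 0
33: none → 0
Total inversions: 2 + 2 + 4 + 5 + 1 + 2 + 0 + 2 + 0 + 0 = 18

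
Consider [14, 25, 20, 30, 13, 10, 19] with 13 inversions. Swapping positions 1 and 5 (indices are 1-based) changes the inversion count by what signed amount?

Positions 1 and 5 hold 14 and 13; after swapping, the array is [13, 25, 20, 30, 14, 10, 19].
Sweep left to right; for each value list the smaller values that follow it:
13 → 10 → 1
25 → 20, 14, 10, 19 → 4
20 → 14, 10, 19 → 3
30 → 14, 10, 19 → 3
14 → 10 → 1
10 → none → 0
19 → none → 0
Sum: 1 + 4 + 3 + 3 + 1 + 0 + 0 = 12
Change: 12 − 13 = -1

-1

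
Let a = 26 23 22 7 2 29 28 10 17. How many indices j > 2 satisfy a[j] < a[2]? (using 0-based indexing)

4

The element at index 2 is 22.
Elements after it: 7, 2, 29, 28, 10, 17
Those smaller than 22: 7, 2, 10, 17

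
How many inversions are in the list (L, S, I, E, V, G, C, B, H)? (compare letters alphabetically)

26

For each element, count later entries that are smaller:
L: 6
S: 6
I: 5
E: 2
V: 4
G: 2
C: 1
B: 0
H: 0
Sum: 6 + 6 + 5 + 2 + 4 + 2 + 1 + 0 + 0 = 26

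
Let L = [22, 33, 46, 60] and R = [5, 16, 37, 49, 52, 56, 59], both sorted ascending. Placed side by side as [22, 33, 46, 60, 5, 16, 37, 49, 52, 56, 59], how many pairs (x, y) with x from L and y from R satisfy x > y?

For each element r of the right run, count left-run elements greater than r:
r = 5: 22, 33, 46, 60 → 4
r = 16: 22, 33, 46, 60 → 4
r = 37: 46, 60 → 2
r = 49: 60 → 1
r = 52: 60 → 1
r = 56: 60 → 1
r = 59: 60 → 1
Cross-inversions: 4 + 4 + 2 + 1 + 1 + 1 + 1 = 14

14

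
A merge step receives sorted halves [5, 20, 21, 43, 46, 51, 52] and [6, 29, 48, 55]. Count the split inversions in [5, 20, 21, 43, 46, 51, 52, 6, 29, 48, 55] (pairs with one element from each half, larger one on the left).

For each element r of the right run, count left-run elements greater than r:
r = 6: 20, 21, 43, 46, 51, 52 → 6
r = 29: 43, 46, 51, 52 → 4
r = 48: 51, 52 → 2
r = 55: none → 0
Cross-inversions: 6 + 4 + 2 + 0 = 12

Cross-inversions: 12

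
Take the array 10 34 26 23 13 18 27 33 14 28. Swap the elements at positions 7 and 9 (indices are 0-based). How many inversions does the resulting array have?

18 inversions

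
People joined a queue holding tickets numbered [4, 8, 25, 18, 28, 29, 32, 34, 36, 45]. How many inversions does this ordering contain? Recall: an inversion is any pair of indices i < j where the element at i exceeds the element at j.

Sweep left to right; for each value list the smaller values that follow it:
4: 0
8: 0
25: 1
18: 0
28: 0
29: 0
32: 0
34: 0
36: 0
45: 0
Sum: 0 + 0 + 1 + 0 + 0 + 0 + 0 + 0 + 0 + 0 = 1

1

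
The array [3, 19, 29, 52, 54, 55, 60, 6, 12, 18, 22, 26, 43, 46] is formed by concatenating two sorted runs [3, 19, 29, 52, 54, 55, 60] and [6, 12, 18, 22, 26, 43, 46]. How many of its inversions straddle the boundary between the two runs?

For each element r of the right run, count left-run elements greater than r:
r = 6: 19, 29, 52, 54, 55, 60 → 6
r = 12: 19, 29, 52, 54, 55, 60 → 6
r = 18: 19, 29, 52, 54, 55, 60 → 6
r = 22: 29, 52, 54, 55, 60 → 5
r = 26: 29, 52, 54, 55, 60 → 5
r = 43: 52, 54, 55, 60 → 4
r = 46: 52, 54, 55, 60 → 4
Cross-inversions: 6 + 6 + 6 + 5 + 5 + 4 + 4 = 36

There are 36 cross-inversions.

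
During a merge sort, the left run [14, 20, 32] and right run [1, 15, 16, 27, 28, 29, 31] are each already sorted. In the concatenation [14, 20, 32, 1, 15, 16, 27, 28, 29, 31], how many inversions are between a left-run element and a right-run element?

Count, for every r in R, how many entries of L exceed r:
r = 1: 14, 20, 32 → 3
r = 15: 20, 32 → 2
r = 16: 20, 32 → 2
r = 27: 32 → 1
r = 28: 32 → 1
r = 29: 32 → 1
r = 31: 32 → 1
Cross-inversions: 3 + 2 + 2 + 1 + 1 + 1 + 1 = 11

Cross-inversions: 11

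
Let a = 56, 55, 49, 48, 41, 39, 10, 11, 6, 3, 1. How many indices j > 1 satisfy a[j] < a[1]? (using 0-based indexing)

The element at index 1 is 55.
Elements after it: 49, 48, 41, 39, 10, 11, 6, 3, 1
Those smaller than 55: 49, 48, 41, 39, 10, 11, 6, 3, 1

9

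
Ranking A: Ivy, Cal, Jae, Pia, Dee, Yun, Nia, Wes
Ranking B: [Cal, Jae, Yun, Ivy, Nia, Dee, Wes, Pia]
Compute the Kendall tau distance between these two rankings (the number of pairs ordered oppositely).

Assign each item its position (1..8) in the first ordering, then rewrite the second ordering as that position sequence:
positions: Ivy→1, Cal→2, Jae→3, Pia→4, Dee→5, Yun→6, Nia→7, Wes→8
second ordering as positions: [2, 3, 6, 1, 7, 5, 8, 4]
Discordant pairs = inversions in this position sequence.
2: 1 → 1
3: 1 → 1
6: 1, 5, 4 → 3
1: 0
7: 5, 4 → 2
5: 4 → 1
8: 4 → 1
4: 0
Total: 1 + 1 + 3 + 0 + 2 + 1 + 1 + 0 = 9

Discordant pairs: 9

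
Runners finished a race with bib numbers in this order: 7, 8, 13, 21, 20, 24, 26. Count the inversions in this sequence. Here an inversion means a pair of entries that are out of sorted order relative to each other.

1

Count, for each position, how many later elements it exceeds:
7: 0
8: 0
13: 0
21: 1
20: 0
24: 0
26: 0
Sum: 0 + 0 + 0 + 1 + 0 + 0 + 0 = 1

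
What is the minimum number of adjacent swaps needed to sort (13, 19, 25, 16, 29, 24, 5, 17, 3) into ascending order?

The minimum number of adjacent swaps to sort an array equals its inversion count, since every such swap removes exactly one inversion.
Count inversions — for each element, later elements that are smaller:
13: 5, 3 → 2
19: 16, 5, 17, 3 → 4
25: 16, 24, 5, 17, 3 → 5
16: 5, 3 → 2
29: 24, 5, 17, 3 → 4
24: 5, 17, 3 → 3
5: 3 → 1
17: 3 → 1
3: none → 0
Total inversions: 2 + 4 + 5 + 2 + 4 + 3 + 1 + 1 + 0 = 22

22 adjacent swaps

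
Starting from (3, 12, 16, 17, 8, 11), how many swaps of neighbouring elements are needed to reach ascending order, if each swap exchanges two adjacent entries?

Each adjacent swap fixes exactly one inversion, so the minimum swap count equals the number of inversions.
Count inversions — for each element, later elements that are smaller:
3: none → 0
12: 8, 11 → 2
16: 8, 11 → 2
17: 8, 11 → 2
8: none → 0
11: none → 0
Total inversions: 0 + 2 + 2 + 2 + 0 + 0 = 6

6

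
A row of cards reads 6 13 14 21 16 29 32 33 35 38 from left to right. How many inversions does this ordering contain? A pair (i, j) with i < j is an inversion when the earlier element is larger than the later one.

Sweep left to right; for each value list the smaller values that follow it:
6 → none → 0
13 → none → 0
14 → none → 0
21 → 16 → 1
16 → none → 0
29 → none → 0
32 → none → 0
33 → none → 0
35 → none → 0
38 → none → 0
Sum: 0 + 0 + 0 + 1 + 0 + 0 + 0 + 0 + 0 + 0 = 1

1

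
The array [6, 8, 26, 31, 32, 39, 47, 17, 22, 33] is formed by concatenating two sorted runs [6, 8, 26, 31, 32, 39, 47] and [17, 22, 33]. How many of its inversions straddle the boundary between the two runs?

Split inversions: 12

Count, for every r in R, how many entries of L exceed r:
r = 17: 26, 31, 32, 39, 47 → 5
r = 22: 26, 31, 32, 39, 47 → 5
r = 33: 39, 47 → 2
Cross-inversions: 5 + 5 + 2 = 12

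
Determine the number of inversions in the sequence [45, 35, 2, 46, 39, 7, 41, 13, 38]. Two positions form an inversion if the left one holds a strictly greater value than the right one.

Element-by-element contributions:
45 → 35, 2, 39, 7, 41, 13, 38 → 7
35 → 2, 7, 13 → 3
2 → none → 0
46 → 39, 7, 41, 13, 38 → 5
39 → 7, 13, 38 → 3
7 → none → 0
41 → 13, 38 → 2
13 → none → 0
38 → none → 0
Sum: 7 + 3 + 0 + 5 + 3 + 0 + 2 + 0 + 0 = 20

20 inversions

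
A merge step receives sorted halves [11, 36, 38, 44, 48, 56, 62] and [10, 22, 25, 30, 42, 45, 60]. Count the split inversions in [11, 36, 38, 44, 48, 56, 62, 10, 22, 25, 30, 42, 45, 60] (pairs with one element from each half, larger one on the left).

For each element r of the right run, count left-run elements greater than r:
r = 10: 11, 36, 38, 44, 48, 56, 62 → 7
r = 22: 36, 38, 44, 48, 56, 62 → 6
r = 25: 36, 38, 44, 48, 56, 62 → 6
r = 30: 36, 38, 44, 48, 56, 62 → 6
r = 42: 44, 48, 56, 62 → 4
r = 45: 48, 56, 62 → 3
r = 60: 62 → 1
Cross-inversions: 7 + 6 + 6 + 6 + 4 + 3 + 1 = 33

33 cross-inversions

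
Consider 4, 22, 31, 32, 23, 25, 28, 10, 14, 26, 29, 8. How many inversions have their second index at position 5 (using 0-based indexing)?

2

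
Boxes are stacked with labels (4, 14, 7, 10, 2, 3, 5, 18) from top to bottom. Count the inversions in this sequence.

Element-by-element contributions:
4: 2
14: 5
7: 3
10: 3
2: 0
3: 0
5: 0
18: 0
Sum: 2 + 5 + 3 + 3 + 0 + 0 + 0 + 0 = 13

13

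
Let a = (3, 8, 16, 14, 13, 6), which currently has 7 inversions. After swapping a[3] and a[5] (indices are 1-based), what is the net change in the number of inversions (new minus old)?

-3

Positions 3 and 5 hold 16 and 13; after swapping, the array is [3, 8, 13, 14, 16, 6].
Sweep left to right; for each value list the smaller values that follow it:
3 → none → 0
8 → 6 → 1
13 → 6 → 1
14 → 6 → 1
16 → 6 → 1
6 → none → 0
Sum: 0 + 1 + 1 + 1 + 1 + 0 = 4
Change: 4 − 7 = -3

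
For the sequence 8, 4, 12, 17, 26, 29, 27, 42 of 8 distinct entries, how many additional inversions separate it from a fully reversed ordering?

26

Maximum inversions for 8 distinct elements is C(8, 2) = 8·7/2 = 28.
Current inversions — for each element, count later smaller elements:
8: 1
4: 0
12: 0
17: 0
26: 0
29: 1
27: 0
42: 0
Current total: 1 + 0 + 0 + 0 + 0 + 1 + 0 + 0 = 2
Shortfall: 28 − 2 = 26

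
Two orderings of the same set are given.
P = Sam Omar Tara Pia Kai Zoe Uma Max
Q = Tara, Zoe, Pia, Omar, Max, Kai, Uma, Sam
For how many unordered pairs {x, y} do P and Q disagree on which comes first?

There are 14 disagreeing pairs.

Assign each item its position (1..8) in the first ordering, then rewrite the second ordering as that position sequence:
positions: Sam→1, Omar→2, Tara→3, Pia→4, Kai→5, Zoe→6, Uma→7, Max→8
second ordering as positions: [3, 6, 4, 2, 8, 5, 7, 1]
Discordant pairs = inversions in this position sequence.
3: 2, 1 → 2
6: 4, 2, 5, 1 → 4
4: 2, 1 → 2
2: 1 → 1
8: 5, 7, 1 → 3
5: 1 → 1
7: 1 → 1
1: 0
Total: 2 + 4 + 2 + 1 + 3 + 1 + 1 + 0 = 14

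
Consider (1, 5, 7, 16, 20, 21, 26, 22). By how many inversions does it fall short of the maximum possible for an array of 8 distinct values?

27 inversions short

Maximum inversions for 8 distinct elements is C(8, 2) = 8·7/2 = 28.
Current inversions — for each element, count later smaller elements:
1: 0
5: 0
7: 0
16: 0
20: 0
21: 0
26: 1
22: 0
Current total: 0 + 0 + 0 + 0 + 0 + 0 + 1 + 0 = 1
Shortfall: 28 − 1 = 27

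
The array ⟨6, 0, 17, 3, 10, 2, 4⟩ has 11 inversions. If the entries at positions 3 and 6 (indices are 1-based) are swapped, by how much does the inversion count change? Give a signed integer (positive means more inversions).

Positions 3 and 6 hold 17 and 2; after swapping, the array is [6, 0, 2, 3, 10, 17, 4].
Sweep left to right; for each value list the smaller values that follow it:
6 → 0, 2, 3, 4 → 4
0 → none → 0
2 → none → 0
3 → none → 0
10 → 4 → 1
17 → 4 → 1
4 → none → 0
Sum: 4 + 0 + 0 + 0 + 1 + 1 + 0 = 6
Change: 6 − 11 = -5

-5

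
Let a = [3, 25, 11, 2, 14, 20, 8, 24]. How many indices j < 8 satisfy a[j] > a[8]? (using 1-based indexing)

The element at index 8 is 24.
Elements before it: 3, 25, 11, 2, 14, 20, 8
Those larger than 24: 25

1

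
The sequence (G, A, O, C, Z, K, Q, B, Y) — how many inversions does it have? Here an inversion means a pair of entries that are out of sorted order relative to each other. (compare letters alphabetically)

13 inversions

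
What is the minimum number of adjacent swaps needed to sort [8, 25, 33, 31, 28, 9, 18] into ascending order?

Minimum adjacent swaps = number of inversions (each swap of adjacent out-of-order elements removes one inversion and no swap can remove more).
Count inversions — for each element, later elements that are smaller:
8: none → 0
25: 9, 18 → 2
33: 31, 28, 9, 18 → 4
31: 28, 9, 18 → 3
28: 9, 18 → 2
9: none → 0
18: none → 0
Total inversions: 0 + 2 + 4 + 3 + 2 + 0 + 0 = 11

11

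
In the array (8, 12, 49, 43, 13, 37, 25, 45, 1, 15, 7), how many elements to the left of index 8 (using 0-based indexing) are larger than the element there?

The element at index 8 is 1.
Elements before it: 8, 12, 49, 43, 13, 37, 25, 45
Those larger than 1: 8, 12, 49, 43, 13, 37, 25, 45

8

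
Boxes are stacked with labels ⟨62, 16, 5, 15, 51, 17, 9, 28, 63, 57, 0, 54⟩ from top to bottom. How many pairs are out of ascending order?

Count, for each position, how many later elements it exceeds:
62 → 16, 5, 15, 51, 17, 9, 28, 57, 0, 54 → 10
16 → 5, 15, 9, 0 → 4
5 → 0 → 1
15 → 9, 0 → 2
51 → 17, 9, 28, 0 → 4
17 → 9, 0 → 2
9 → 0 → 1
28 → 0 → 1
63 → 57, 0, 54 → 3
57 → 0, 54 → 2
0 → none → 0
54 → none → 0
Sum: 10 + 4 + 1 + 2 + 4 + 2 + 1 + 1 + 3 + 2 + 0 + 0 = 30

There are 30 out-of-order pairs.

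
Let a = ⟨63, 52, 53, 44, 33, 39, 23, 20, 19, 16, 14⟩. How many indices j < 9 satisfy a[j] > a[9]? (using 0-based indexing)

The element at index 9 is 16.
Elements before it: 63, 52, 53, 44, 33, 39, 23, 20, 19
Those larger than 16: 63, 52, 53, 44, 33, 39, 23, 20, 19

9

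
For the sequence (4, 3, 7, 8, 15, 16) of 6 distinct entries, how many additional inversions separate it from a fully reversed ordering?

Maximum inversions for 6 distinct elements is C(6, 2) = 6·5/2 = 15.
Current inversions — for each element, count later smaller elements:
4: 1
3: 0
7: 0
8: 0
15: 0
16: 0
Current total: 1 + 0 + 0 + 0 + 0 + 0 = 1
Shortfall: 15 − 1 = 14

14 inversions short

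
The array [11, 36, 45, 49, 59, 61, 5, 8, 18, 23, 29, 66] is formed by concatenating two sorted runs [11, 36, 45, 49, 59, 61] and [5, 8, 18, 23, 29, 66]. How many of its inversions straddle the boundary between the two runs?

27

Count, for every r in R, how many entries of L exceed r:
r = 5: 11, 36, 45, 49, 59, 61 → 6
r = 8: 11, 36, 45, 49, 59, 61 → 6
r = 18: 36, 45, 49, 59, 61 → 5
r = 23: 36, 45, 49, 59, 61 → 5
r = 29: 36, 45, 49, 59, 61 → 5
r = 66: none → 0
Cross-inversions: 6 + 6 + 5 + 5 + 5 + 0 = 27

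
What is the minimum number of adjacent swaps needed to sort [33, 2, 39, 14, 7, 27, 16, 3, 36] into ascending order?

18

Minimum adjacent swaps = number of inversions (each swap of adjacent out-of-order elements removes one inversion and no swap can remove more).
Count inversions — for each element, later elements that are smaller:
33: 2, 14, 7, 27, 16, 3 → 6
2: none → 0
39: 14, 7, 27, 16, 3, 36 → 6
14: 7, 3 → 2
7: 3 → 1
27: 16, 3 → 2
16: 3 → 1
3: none → 0
36: none → 0
Total inversions: 6 + 0 + 6 + 2 + 1 + 2 + 1 + 0 + 0 = 18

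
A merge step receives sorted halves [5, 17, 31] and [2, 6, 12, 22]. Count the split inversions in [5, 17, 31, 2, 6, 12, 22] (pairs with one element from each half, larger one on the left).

There are 8 cross-inversions.

For each element r of the right run, count left-run elements greater than r:
r = 2: 5, 17, 31 → 3
r = 6: 17, 31 → 2
r = 12: 17, 31 → 2
r = 22: 31 → 1
Cross-inversions: 3 + 2 + 2 + 1 = 8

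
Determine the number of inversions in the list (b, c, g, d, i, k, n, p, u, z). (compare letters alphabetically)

Count, for each position, how many later elements it exceeds:
b: 0
c: 0
g: 1
d: 0
i: 0
k: 0
n: 0
p: 0
u: 0
z: 0
Sum: 0 + 0 + 1 + 0 + 0 + 0 + 0 + 0 + 0 + 0 = 1

1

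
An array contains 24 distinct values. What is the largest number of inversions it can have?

276

The maximum occurs when the array is in strictly decreasing order: every one of the C(24, 2) pairs is inverted.
C(24, 2) = 24·23/2 = 276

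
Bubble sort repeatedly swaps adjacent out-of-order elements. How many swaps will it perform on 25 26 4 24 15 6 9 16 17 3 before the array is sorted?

Minimum adjacent swaps = number of inversions (each swap of adjacent out-of-order elements removes one inversion and no swap can remove more).
Count inversions — for each element, later elements that are smaller:
25: 4, 24, 15, 6, 9, 16, 17, 3 → 8
26: 4, 24, 15, 6, 9, 16, 17, 3 → 8
4: 3 → 1
24: 15, 6, 9, 16, 17, 3 → 6
15: 6, 9, 3 → 3
6: 3 → 1
9: 3 → 1
16: 3 → 1
17: 3 → 1
3: none → 0
Total inversions: 8 + 8 + 1 + 6 + 3 + 1 + 1 + 1 + 1 + 0 = 30

There are 30 adjacent swaps.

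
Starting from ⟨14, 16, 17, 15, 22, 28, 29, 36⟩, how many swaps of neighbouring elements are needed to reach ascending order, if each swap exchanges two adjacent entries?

2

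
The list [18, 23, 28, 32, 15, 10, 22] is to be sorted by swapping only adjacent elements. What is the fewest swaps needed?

12

The minimum number of adjacent swaps to sort an array equals its inversion count, since every such swap removes exactly one inversion.
Count inversions — for each element, later elements that are smaller:
18: 15, 10 → 2
23: 15, 10, 22 → 3
28: 15, 10, 22 → 3
32: 15, 10, 22 → 3
15: 10 → 1
10: none → 0
22: none → 0
Total inversions: 2 + 3 + 3 + 3 + 1 + 0 + 0 = 12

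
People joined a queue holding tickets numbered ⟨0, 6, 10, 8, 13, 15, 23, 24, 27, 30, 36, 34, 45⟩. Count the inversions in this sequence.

2

For each element, count later entries that are smaller:
0 → none → 0
6 → none → 0
10 → 8 → 1
8 → none → 0
13 → none → 0
15 → none → 0
23 → none → 0
24 → none → 0
27 → none → 0
30 → none → 0
36 → 34 → 1
34 → none → 0
45 → none → 0
Sum: 0 + 0 + 1 + 0 + 0 + 0 + 0 + 0 + 0 + 0 + 1 + 0 + 0 = 2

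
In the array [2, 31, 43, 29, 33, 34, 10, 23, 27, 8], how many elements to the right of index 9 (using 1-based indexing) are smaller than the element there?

The element at index 9 is 27.
Elements after it: 8
Those smaller than 27: 8

1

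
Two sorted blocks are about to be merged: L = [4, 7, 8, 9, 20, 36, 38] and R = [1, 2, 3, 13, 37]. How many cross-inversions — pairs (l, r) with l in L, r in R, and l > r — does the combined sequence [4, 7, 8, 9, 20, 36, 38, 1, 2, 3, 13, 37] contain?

25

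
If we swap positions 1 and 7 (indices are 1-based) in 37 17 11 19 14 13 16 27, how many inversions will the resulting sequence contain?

Positions 1 and 7 hold 37 and 16; after swapping, the array is [16, 17, 11, 19, 14, 13, 37, 27].
Count, for each position, how many later elements it exceeds:
16: 3
17: 3
11: 0
19: 2
14: 1
13: 0
37: 1
27: 0
Sum: 3 + 3 + 0 + 2 + 1 + 0 + 1 + 0 = 10

10 inversions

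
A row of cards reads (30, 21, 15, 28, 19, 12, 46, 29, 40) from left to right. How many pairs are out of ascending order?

15

Sweep left to right; for each value list the smaller values that follow it:
30 → 21, 15, 28, 19, 12, 29 → 6
21 → 15, 19, 12 → 3
15 → 12 → 1
28 → 19, 12 → 2
19 → 12 → 1
12 → none → 0
46 → 29, 40 → 2
29 → none → 0
40 → none → 0
Sum: 6 + 3 + 1 + 2 + 1 + 0 + 2 + 0 + 0 = 15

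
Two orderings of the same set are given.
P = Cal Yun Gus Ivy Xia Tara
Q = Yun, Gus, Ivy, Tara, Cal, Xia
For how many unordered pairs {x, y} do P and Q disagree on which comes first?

Assign each item its position (1..6) in the first ordering, then rewrite the second ordering as that position sequence:
positions: Cal→1, Yun→2, Gus→3, Ivy→4, Xia→5, Tara→6
second ordering as positions: [2, 3, 4, 6, 1, 5]
Discordant pairs = inversions in this position sequence.
2: 1 → 1
3: 1 → 1
4: 1 → 1
6: 1, 5 → 2
1: 0
5: 0
Total: 1 + 1 + 1 + 2 + 0 + 0 = 5

5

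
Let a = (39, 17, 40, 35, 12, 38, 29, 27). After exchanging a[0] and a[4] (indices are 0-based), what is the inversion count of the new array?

13

Positions 0 and 4 hold 39 and 12; after swapping, the array is [12, 17, 40, 35, 39, 38, 29, 27].
Sweep left to right; for each value list the smaller values that follow it:
12: 0
17: 0
40: 5
35: 2
39: 3
38: 2
29: 1
27: 0
Sum: 0 + 0 + 5 + 2 + 3 + 2 + 1 + 0 = 13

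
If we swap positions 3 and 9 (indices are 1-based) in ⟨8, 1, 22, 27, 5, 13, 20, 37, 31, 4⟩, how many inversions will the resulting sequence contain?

Positions 3 and 9 hold 22 and 31; after swapping, the array is [8, 1, 31, 27, 5, 13, 20, 37, 22, 4].
Sweep left to right; for each value list the smaller values that follow it:
8 → 1, 5, 4 → 3
1 → none → 0
31 → 27, 5, 13, 20, 22, 4 → 6
27 → 5, 13, 20, 22, 4 → 5
5 → 4 → 1
13 → 4 → 1
20 → 4 → 1
37 → 22, 4 → 2
22 → 4 → 1
4 → none → 0
Sum: 3 + 0 + 6 + 5 + 1 + 1 + 1 + 2 + 1 + 0 = 20

There are 20 inversions.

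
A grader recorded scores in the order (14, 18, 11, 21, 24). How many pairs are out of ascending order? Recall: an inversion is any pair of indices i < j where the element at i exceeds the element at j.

2

Inversion pairs (indices are 0-based):
(0,2): 14 > 11
(1,2): 18 > 11
That's 2 pairs.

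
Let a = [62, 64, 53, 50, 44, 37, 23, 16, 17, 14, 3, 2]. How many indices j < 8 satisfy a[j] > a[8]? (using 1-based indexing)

7

The element at index 8 is 16.
Elements before it: 62, 64, 53, 50, 44, 37, 23
Those larger than 16: 62, 64, 53, 50, 44, 37, 23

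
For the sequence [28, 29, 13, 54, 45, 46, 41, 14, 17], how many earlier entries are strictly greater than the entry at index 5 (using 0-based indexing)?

1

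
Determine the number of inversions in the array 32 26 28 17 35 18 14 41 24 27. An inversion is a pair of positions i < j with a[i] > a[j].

Count, for each position, how many later elements it exceeds:
32: 7
26: 4
28: 5
17: 1
35: 4
18: 1
14: 0
41: 2
24: 0
27: 0
Sum: 7 + 4 + 5 + 1 + 4 + 1 + 0 + 2 + 0 + 0 = 24

24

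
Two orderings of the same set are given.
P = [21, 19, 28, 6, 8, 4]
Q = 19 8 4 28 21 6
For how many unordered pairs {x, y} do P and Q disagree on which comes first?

8

Assign each item its position (1..6) in the first ordering, then rewrite the second ordering as that position sequence:
positions: 21→1, 19→2, 28→3, 6→4, 8→5, 4→6
second ordering as positions: [2, 5, 6, 3, 1, 4]
Discordant pairs = inversions in this position sequence.
2: 1 → 1
5: 3, 1, 4 → 3
6: 3, 1, 4 → 3
3: 1 → 1
1: 0
4: 0
Total: 1 + 3 + 3 + 1 + 0 + 0 = 8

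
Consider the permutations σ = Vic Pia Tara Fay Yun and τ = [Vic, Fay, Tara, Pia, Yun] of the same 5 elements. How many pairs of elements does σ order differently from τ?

3

Assign each item its position (1..5) in the first ordering, then rewrite the second ordering as that position sequence:
positions: Vic→1, Pia→2, Tara→3, Fay→4, Yun→5
second ordering as positions: [1, 4, 3, 2, 5]
Discordant pairs = inversions in this position sequence.
1: 0
4: 3, 2 → 2
3: 2 → 1
2: 0
5: 0
Total: 0 + 2 + 1 + 0 + 0 = 3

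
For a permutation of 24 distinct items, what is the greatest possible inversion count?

A reversed (strictly descending) arrangement makes every pair an inversion, giving C(24, 2) inversions.
C(24, 2) = 24·23/2 = 276

Inversions: 276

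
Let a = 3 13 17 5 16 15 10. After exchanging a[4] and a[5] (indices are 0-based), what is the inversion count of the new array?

Positions 4 and 5 hold 16 and 15; after swapping, the array is [3, 13, 17, 5, 15, 16, 10].
Count, for each position, how many later elements it exceeds:
3: 0
13: 2
17: 4
5: 0
15: 1
16: 1
10: 0
Sum: 0 + 2 + 4 + 0 + 1 + 1 + 0 = 8

8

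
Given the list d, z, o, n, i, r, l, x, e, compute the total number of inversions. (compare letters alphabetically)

19 inversions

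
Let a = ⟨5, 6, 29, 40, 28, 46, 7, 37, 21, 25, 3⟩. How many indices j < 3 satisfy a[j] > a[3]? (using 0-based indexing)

The element at index 3 is 40.
Elements before it: 5, 6, 29
None of them are larger than 40.

0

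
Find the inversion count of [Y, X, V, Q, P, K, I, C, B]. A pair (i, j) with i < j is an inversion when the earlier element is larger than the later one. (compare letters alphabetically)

For each element, count later entries that are smaller:
Y → X, V, Q, P, K, I, C, B → 8
X → V, Q, P, K, I, C, B → 7
V → Q, P, K, I, C, B → 6
Q → P, K, I, C, B → 5
P → K, I, C, B → 4
K → I, C, B → 3
I → C, B → 2
C → B → 1
B → none → 0
Sum: 8 + 7 + 6 + 5 + 4 + 3 + 2 + 1 + 0 = 36

There are 36 out-of-order pairs.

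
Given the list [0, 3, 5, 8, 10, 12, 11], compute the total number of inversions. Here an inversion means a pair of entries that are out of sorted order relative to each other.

For each element, count later entries that are smaller:
0 → none → 0
3 → none → 0
5 → none → 0
8 → none → 0
10 → none → 0
12 → 11 → 1
11 → none → 0
Sum: 0 + 0 + 0 + 0 + 0 + 1 + 0 = 1

1 inversion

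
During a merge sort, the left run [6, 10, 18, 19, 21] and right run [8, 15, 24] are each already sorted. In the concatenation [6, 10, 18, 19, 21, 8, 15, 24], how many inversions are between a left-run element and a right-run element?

Split inversions: 7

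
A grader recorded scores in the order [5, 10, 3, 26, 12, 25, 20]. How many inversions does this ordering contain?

Inversion pairs (indices are 1-based):
(1,3): 5 > 3
(2,3): 10 > 3
(4,5): 26 > 12
(4,6): 26 > 25
(4,7): 26 > 20
(6,7): 25 > 20
That's 6 pairs.

6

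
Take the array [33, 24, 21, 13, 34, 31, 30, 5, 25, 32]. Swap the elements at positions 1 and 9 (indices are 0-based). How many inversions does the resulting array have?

Positions 1 and 9 hold 24 and 32; after swapping, the array is [33, 32, 21, 13, 34, 31, 30, 5, 25, 24].
Count, for each position, how many later elements it exceeds:
33: 8
32: 7
21: 2
13: 1
34: 5
31: 4
30: 3
5: 0
25: 1
24: 0
Sum: 8 + 7 + 2 + 1 + 5 + 4 + 3 + 0 + 1 + 0 = 31

31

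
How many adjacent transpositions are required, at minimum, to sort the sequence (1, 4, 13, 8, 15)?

1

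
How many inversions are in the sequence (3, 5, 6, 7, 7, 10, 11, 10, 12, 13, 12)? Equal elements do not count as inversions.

Sweep left to right; for each value list the smaller values that follow it:
3: 0
5: 0
6: 0
7: 0
7: 0
10: 0
11: 1
10: 0
12: 0
13: 1
12: 0
Sum: 0 + 0 + 0 + 0 + 0 + 0 + 1 + 0 + 0 + 1 + 0 = 2

2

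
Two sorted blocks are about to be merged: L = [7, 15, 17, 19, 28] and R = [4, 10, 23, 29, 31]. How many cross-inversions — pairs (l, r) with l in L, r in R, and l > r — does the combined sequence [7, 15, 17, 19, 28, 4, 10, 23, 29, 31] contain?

Split inversions: 10

Count, for every r in R, how many entries of L exceed r:
r = 4: 7, 15, 17, 19, 28 → 5
r = 10: 15, 17, 19, 28 → 4
r = 23: 28 → 1
r = 29: none → 0
r = 31: none → 0
Cross-inversions: 5 + 4 + 1 + 0 + 0 = 10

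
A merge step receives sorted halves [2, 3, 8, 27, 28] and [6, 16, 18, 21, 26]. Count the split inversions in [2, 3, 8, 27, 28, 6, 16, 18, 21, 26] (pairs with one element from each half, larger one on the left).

11

Count, for every r in R, how many entries of L exceed r:
r = 6: 8, 27, 28 → 3
r = 16: 27, 28 → 2
r = 18: 27, 28 → 2
r = 21: 27, 28 → 2
r = 26: 27, 28 → 2
Cross-inversions: 3 + 2 + 2 + 2 + 2 = 11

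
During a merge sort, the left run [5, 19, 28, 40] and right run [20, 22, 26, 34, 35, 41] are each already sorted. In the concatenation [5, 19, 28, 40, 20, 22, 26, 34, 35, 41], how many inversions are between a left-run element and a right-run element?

Take each right-half value and tally the left-half values above it:
r = 20: 28, 40 → 2
r = 22: 28, 40 → 2
r = 26: 28, 40 → 2
r = 34: 40 → 1
r = 35: 40 → 1
r = 41: none → 0
Cross-inversions: 2 + 2 + 2 + 1 + 1 + 0 = 8

8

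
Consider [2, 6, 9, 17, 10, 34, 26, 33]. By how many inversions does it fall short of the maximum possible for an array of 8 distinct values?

25 inversions short

Maximum inversions for 8 distinct elements is C(8, 2) = 8·7/2 = 28.
Current inversions — for each element, count later smaller elements:
2: 0
6: 0
9: 0
17: 1
10: 0
34: 2
26: 0
33: 0
Current total: 0 + 0 + 0 + 1 + 0 + 2 + 0 + 0 = 3
Shortfall: 28 − 3 = 25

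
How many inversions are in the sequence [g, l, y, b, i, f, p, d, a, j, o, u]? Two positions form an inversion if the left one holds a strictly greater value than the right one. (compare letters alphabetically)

For each element, count later entries that are smaller:
g: 4
l: 6
y: 9
b: 1
i: 3
f: 2
p: 4
d: 1
a: 0
j: 0
o: 0
u: 0
Sum: 4 + 6 + 9 + 1 + 3 + 2 + 4 + 1 + 0 + 0 + 0 + 0 = 30

There are 30 inversions.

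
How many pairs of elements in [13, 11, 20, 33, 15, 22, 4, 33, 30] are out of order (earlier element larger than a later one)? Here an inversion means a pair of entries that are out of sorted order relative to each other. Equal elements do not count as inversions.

Count, for each position, how many later elements it exceeds:
13: 2
11: 1
20: 2
33: 4
15: 1
22: 1
4: 0
33: 1
30: 0
Sum: 2 + 1 + 2 + 4 + 1 + 1 + 0 + 1 + 0 = 12

Out-of-order pairs: 12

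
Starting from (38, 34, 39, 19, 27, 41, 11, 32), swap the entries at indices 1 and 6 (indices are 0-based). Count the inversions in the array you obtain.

Positions 1 and 6 hold 34 and 11; after swapping, the array is [38, 11, 39, 19, 27, 41, 34, 32].
Count, for each position, how many later elements it exceeds:
38: 5
11: 0
39: 4
19: 0
27: 0
41: 2
34: 1
32: 0
Sum: 5 + 0 + 4 + 0 + 0 + 2 + 1 + 0 = 12

12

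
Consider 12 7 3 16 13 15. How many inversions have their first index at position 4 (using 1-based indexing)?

The element at index 4 is 16.
Elements after it: 13, 15
Those smaller than 16: 13, 15

2 such elements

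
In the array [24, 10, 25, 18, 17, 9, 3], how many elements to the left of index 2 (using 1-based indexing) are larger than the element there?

The element at index 2 is 10.
Elements before it: 24
Those larger than 10: 24

1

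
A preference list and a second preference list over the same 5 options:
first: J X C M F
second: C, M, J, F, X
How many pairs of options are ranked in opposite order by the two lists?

5 pairs

Assign each item its position (1..5) in the first ordering, then rewrite the second ordering as that position sequence:
positions: J→1, X→2, C→3, M→4, F→5
second ordering as positions: [3, 4, 1, 5, 2]
Discordant pairs = inversions in this position sequence.
3: 1, 2 → 2
4: 1, 2 → 2
1: 0
5: 2 → 1
2: 0
Total: 2 + 2 + 0 + 1 + 0 = 5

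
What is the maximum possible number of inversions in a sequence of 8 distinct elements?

28

The maximum occurs when the array is in strictly decreasing order: every one of the C(8, 2) pairs is inverted.
C(8, 2) = 8·7/2 = 28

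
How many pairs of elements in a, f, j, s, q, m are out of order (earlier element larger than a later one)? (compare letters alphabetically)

Element-by-element contributions:
a → none → 0
f → none → 0
j → none → 0
s → q, m → 2
q → m → 1
m → none → 0
Sum: 0 + 0 + 0 + 2 + 1 + 0 = 3

Inversions: 3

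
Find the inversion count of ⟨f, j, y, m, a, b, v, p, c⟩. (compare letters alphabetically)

Count, for each position, how many later elements it exceeds:
f: 3
j: 3
y: 6
m: 3
a: 0
b: 0
v: 2
p: 1
c: 0
Sum: 3 + 3 + 6 + 3 + 0 + 0 + 2 + 1 + 0 = 18

Out-of-order pairs: 18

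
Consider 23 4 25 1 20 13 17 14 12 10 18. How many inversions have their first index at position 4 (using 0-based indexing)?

The element at index 4 is 20.
Elements after it: 13, 17, 14, 12, 10, 18
Those smaller than 20: 13, 17, 14, 12, 10, 18

6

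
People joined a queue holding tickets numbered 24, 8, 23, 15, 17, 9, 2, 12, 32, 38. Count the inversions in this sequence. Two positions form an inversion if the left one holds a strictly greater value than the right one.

Count, for each position, how many later elements it exceeds:
24 → 8, 23, 15, 17, 9, 2, 12 → 7
8 → 2 → 1
23 → 15, 17, 9, 2, 12 → 5
15 → 9, 2, 12 → 3
17 → 9, 2, 12 → 3
9 → 2 → 1
2 → none → 0
12 → none → 0
32 → none → 0
38 → none → 0
Sum: 7 + 1 + 5 + 3 + 3 + 1 + 0 + 0 + 0 + 0 = 20

20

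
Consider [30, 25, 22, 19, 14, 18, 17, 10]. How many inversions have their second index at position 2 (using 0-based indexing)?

2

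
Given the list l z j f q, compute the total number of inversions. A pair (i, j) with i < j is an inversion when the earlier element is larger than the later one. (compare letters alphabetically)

6 out-of-order pairs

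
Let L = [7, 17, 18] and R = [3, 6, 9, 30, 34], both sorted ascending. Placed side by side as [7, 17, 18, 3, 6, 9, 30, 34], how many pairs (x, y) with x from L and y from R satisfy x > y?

Take each right-half value and tally the left-half values above it:
r = 3: 7, 17, 18 → 3
r = 6: 7, 17, 18 → 3
r = 9: 17, 18 → 2
r = 30: none → 0
r = 34: none → 0
Cross-inversions: 3 + 3 + 2 + 0 + 0 = 8

Cross-inversions: 8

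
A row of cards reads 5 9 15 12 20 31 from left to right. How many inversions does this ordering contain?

1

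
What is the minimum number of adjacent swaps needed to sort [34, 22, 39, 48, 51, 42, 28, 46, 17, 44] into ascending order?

21

The minimum number of adjacent swaps to sort an array equals its inversion count, since every such swap removes exactly one inversion.
Count inversions — for each element, later elements that are smaller:
34: 22, 28, 17 → 3
22: 17 → 1
39: 28, 17 → 2
48: 42, 28, 46, 17, 44 → 5
51: 42, 28, 46, 17, 44 → 5
42: 28, 17 → 2
28: 17 → 1
46: 17, 44 → 2
17: none → 0
44: none → 0
Total inversions: 3 + 1 + 2 + 5 + 5 + 2 + 1 + 2 + 0 + 0 = 21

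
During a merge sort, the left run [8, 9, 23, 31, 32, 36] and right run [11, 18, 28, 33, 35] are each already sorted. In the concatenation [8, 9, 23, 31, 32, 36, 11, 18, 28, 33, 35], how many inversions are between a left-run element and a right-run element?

There are 13 split inversions.

Take each right-half value and tally the left-half values above it:
r = 11: 23, 31, 32, 36 → 4
r = 18: 23, 31, 32, 36 → 4
r = 28: 31, 32, 36 → 3
r = 33: 36 → 1
r = 35: 36 → 1
Cross-inversions: 4 + 4 + 3 + 1 + 1 = 13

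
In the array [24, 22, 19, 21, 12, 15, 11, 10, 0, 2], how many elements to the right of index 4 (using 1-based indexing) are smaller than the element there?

6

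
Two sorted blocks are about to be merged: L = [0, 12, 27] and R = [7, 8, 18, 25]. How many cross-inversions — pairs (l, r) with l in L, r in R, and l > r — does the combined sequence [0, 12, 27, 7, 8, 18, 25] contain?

Take each right-half value and tally the left-half values above it:
r = 7: 12, 27 → 2
r = 8: 12, 27 → 2
r = 18: 27 → 1
r = 25: 27 → 1
Cross-inversions: 2 + 2 + 1 + 1 = 6

Cross-inversions: 6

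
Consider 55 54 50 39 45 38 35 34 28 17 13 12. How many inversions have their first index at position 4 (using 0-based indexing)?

The element at index 4 is 45.
Elements after it: 38, 35, 34, 28, 17, 13, 12
Those smaller than 45: 38, 35, 34, 28, 17, 13, 12

7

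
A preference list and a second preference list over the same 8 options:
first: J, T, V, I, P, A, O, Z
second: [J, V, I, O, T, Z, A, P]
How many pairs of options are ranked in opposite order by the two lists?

Assign each item its position (1..8) in the first ordering, then rewrite the second ordering as that position sequence:
positions: J→1, T→2, V→3, I→4, P→5, A→6, O→7, Z→8
second ordering as positions: [1, 3, 4, 7, 2, 8, 6, 5]
Discordant pairs = inversions in this position sequence.
1: 0
3: 2 → 1
4: 2 → 1
7: 2, 6, 5 → 3
2: 0
8: 6, 5 → 2
6: 5 → 1
5: 0
Total: 0 + 1 + 1 + 3 + 0 + 2 + 1 + 0 = 8

Pairs: 8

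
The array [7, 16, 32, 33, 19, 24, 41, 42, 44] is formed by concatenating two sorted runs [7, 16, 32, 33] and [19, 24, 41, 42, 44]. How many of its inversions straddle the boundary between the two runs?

There are 4 cross-inversions.

Take each right-half value and tally the left-half values above it:
r = 19: 32, 33 → 2
r = 24: 32, 33 → 2
r = 41: none → 0
r = 42: none → 0
r = 44: none → 0
Cross-inversions: 2 + 2 + 0 + 0 + 0 = 4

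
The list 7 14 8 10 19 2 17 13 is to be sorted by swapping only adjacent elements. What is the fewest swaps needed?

Each adjacent swap fixes exactly one inversion, so the minimum swap count equals the number of inversions.
Count inversions — for each element, later elements that are smaller:
7: 2 → 1
14: 8, 10, 2, 13 → 4
8: 2 → 1
10: 2 → 1
19: 2, 17, 13 → 3
2: none → 0
17: 13 → 1
13: none → 0
Total inversions: 1 + 4 + 1 + 1 + 3 + 0 + 1 + 0 = 11

11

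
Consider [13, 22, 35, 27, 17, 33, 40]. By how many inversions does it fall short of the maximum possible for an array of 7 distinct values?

16 inversions short

Maximum inversions for 7 distinct elements is C(7, 2) = 7·6/2 = 21.
Current inversions — for each element, count later smaller elements:
13: 0
22: 1
35: 3
27: 1
17: 0
33: 0
40: 0
Current total: 0 + 1 + 3 + 1 + 0 + 0 + 0 = 5
Shortfall: 21 − 5 = 16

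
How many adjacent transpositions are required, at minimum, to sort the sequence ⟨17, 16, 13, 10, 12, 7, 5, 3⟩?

27

Minimum adjacent swaps = number of inversions (each swap of adjacent out-of-order elements removes one inversion and no swap can remove more).
Count inversions — for each element, later elements that are smaller:
17: 16, 13, 10, 12, 7, 5, 3 → 7
16: 13, 10, 12, 7, 5, 3 → 6
13: 10, 12, 7, 5, 3 → 5
10: 7, 5, 3 → 3
12: 7, 5, 3 → 3
7: 5, 3 → 2
5: 3 → 1
3: none → 0
Total inversions: 7 + 6 + 5 + 3 + 3 + 2 + 1 + 0 = 27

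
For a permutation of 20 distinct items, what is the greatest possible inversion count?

The maximum occurs when the array is in strictly decreasing order: every one of the C(20, 2) pairs is inverted.
C(20, 2) = 20·19/2 = 190

190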